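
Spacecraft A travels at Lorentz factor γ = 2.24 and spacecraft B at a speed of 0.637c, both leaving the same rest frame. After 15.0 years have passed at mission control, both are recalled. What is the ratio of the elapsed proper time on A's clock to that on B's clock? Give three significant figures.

A: γ = 2.24. B: γ = 1/√(1 − 0.637²) = 1/√0.5942 = 1.297.
τ_A/τ_B = γ_B/γ_A = 1.297/2.240 = 0.5791, so τ_A/τ_B = 0.5791.

τ_A/τ_B = 0.579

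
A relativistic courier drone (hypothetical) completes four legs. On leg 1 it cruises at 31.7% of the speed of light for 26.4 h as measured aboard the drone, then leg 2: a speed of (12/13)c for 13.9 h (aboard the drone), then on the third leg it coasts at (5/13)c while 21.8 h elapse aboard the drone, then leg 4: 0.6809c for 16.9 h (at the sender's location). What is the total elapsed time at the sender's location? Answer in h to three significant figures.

Δt = 104 h

Leg 1: β = 0.317; γ = 1/√(1 − 0.317²) = 1/√0.8995 = 1.054; Δt_1 = 1.054 × 26.4 = 27.84 h.
Leg 2: γ = 1/√(1 − (12/13)²) = 13/5 = 2.600; Δt_2 = 2.600 × 13.9 = 36.14 h.
Leg 3: γ = 1/√(1 − (5/13)²) = 13/12 ≈ 1.083; Δt_3 = 1.083 × 21.8 = 23.62 h.
Leg 4: 16.9 h is already measured at the sender's location.
Total: 27.84 + 36.14 + 23.62 + 16.90 h.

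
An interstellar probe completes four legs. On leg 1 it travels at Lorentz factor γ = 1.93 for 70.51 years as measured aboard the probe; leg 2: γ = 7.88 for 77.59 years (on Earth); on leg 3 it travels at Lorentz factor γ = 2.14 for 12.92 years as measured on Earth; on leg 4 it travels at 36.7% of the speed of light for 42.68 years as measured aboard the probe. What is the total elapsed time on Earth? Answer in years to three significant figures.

Δt = 272 years

Leg 1: γ = 1.93; Δt_1 = 1.930 × 70.51 = 136.1 years.
Leg 2: 77.59 years is already measured on Earth.
Leg 3: 12.92 years is already measured on Earth.
Leg 4: β = 0.367; γ = 1/√(1 − 0.367²) = 1/√0.8653 = 1.075; Δt_4 = 1.075 × 42.68 = 45.88 years.
Total: 136.1 + 77.59 + 12.92 + 45.88 years.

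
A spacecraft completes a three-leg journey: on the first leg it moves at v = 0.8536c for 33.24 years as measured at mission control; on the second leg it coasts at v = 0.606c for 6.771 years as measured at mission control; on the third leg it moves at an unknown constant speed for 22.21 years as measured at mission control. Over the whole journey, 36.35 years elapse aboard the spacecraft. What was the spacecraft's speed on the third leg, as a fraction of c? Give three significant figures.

Leg 1: γ = 1/√(1 − 0.8536²) = 1/√0.2714 = 1.920; τ_1 = 33.24/1.920 = 17.32 years.
Leg 2: γ = 1/√(1 − 0.606²) = 1/√0.6328 = 1.257; τ_2 = 6.771/1.257 = 5.386 years.
Leg 3: speed unknown; τ_3 = 22.21/γ_3.
Total proper time: 17.32 + 5.386 + τ_3 = 36.35, so τ_3 = 36.35 − 22.70 = 13.65 years.
γ_3 = 22.21/13.65 = 1.627; β = √(1 − 1/γ²) = √0.6224.

β = 0.789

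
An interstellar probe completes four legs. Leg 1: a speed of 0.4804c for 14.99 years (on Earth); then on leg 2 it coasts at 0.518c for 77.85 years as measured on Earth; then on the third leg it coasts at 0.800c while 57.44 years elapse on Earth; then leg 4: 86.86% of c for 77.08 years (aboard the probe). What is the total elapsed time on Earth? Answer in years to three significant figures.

Leg 1: 14.99 years is already measured on Earth.
Leg 2: 77.85 years is already measured on Earth.
Leg 3: 57.44 years is already measured on Earth.
Leg 4: β = 0.8686; γ = 1/√(1 − 0.8686²) = 1/√0.2455 = 2.018; Δt_4 = 2.018 × 77.08 = 155.6 years.
Total: 14.99 + 77.85 + 57.44 + 155.6 years.

Δt = 306 years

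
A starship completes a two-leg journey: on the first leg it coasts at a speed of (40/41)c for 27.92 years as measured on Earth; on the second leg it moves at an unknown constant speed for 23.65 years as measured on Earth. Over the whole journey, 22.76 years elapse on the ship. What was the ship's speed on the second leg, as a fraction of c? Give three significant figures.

β = 0.711

Leg 1: γ = 1/√(1 − (40/41)²) = 41/9 ≈ 4.556; τ_1 = 27.92/4.556 = 6.129 years.
Leg 2: speed unknown; τ_2 = 23.65/γ_2.
Total proper time: 6.129 + τ_2 = 22.76, so τ_2 = 22.76 − 6.129 = 16.63 years.
γ_2 = 23.65/16.63 = 1.422; β = √(1 − 1/γ²) = √0.5055.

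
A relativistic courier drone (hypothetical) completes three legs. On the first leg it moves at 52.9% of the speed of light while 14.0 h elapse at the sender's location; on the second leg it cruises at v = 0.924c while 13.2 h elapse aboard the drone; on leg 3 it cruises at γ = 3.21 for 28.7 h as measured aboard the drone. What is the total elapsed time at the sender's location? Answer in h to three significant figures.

Δt = 141 h

Leg 1: 14.0 h is already measured at the sender's location.
Leg 2: γ = 1/√(1 − 0.924²) = 1/√0.1462 = 2.615; Δt_2 = 2.615 × 13.2 = 34.52 h.
Leg 3: γ = 3.21; Δt_3 = 3.210 × 28.7 = 92.13 h.
Total: 14.00 + 34.52 + 92.13 h.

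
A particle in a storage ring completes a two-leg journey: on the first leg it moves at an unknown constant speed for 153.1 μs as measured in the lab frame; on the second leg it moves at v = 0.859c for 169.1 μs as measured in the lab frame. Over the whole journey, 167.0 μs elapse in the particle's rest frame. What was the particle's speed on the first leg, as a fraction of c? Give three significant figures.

β = 0.851

Leg 1: speed unknown; τ_1 = 153.1/γ_1.
Leg 2: γ = 1/√(1 − 0.859²) = 1/√0.2621 = 1.953; τ_2 = 169.1/1.953 = 86.58 μs.
Total proper time: τ_1 + 86.58 = 167.0, so τ_1 = 167.0 − 86.58 = 80.42 μs.
γ_1 = 153.1/80.42 = 1.904; β = √(1 − 1/γ²) = √0.7240.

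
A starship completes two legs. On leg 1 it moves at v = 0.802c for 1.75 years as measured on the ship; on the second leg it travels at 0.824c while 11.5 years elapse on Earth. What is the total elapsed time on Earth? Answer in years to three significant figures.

Leg 1: γ = 1/√(1 − 0.802²) = 1/√0.3568 = 1.674; Δt_1 = 1.674 × 1.75 = 2.930 years.
Leg 2: 11.5 years is already measured on Earth.
Total: 2.930 + 11.50 years.

Δt = 14.4 years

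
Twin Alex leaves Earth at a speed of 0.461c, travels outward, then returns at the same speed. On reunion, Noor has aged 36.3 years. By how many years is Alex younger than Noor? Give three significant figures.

γ = 1/√(1 − 0.461²) = 1/√0.7875 = 1.127
Alex's elapsed proper time: τ = 36.3/1.127 = 32.21 years.
Age gap = Δt − τ = 36.3 − 32.21 years.

Δt − τ = 4.09 years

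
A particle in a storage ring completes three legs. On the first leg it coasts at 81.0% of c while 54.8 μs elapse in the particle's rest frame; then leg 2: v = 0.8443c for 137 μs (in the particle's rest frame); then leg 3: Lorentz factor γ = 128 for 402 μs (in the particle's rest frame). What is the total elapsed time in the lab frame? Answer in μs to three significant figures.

Δt = 5.18×10⁴ μs

Leg 1: β = 0.810; γ = 1/√(1 − 0.810²) = 1/√0.3439 = 1.705; Δt_1 = 1.705 × 54.8 = 93.45 μs.
Leg 2: γ = 1/√(1 − 0.8443²) = 1/√0.2872 = 1.866; Δt_2 = 1.866 × 137 = 255.7 μs.
Leg 3: γ = 128; Δt_3 = 128.0 × 402 = 5.146×10⁴ μs.
Total: 93.45 + 255.7 + 5.146×10⁴ μs.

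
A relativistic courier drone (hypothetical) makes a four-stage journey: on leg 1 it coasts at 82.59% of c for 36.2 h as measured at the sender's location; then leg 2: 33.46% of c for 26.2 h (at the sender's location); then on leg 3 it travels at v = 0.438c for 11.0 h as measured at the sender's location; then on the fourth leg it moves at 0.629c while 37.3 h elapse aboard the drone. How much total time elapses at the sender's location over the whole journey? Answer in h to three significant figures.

Δt = 121 h

Leg 1: 36.2 h is already measured at the sender's location.
Leg 2: 26.2 h is already measured at the sender's location.
Leg 3: 11.0 h is already measured at the sender's location.
Leg 4: γ = 1/√(1 − 0.629²) = 1/√0.6044 = 1.286; Δt_4 = 1.286 × 37.3 = 47.98 h.
Total: 36.20 + 26.20 + 11.00 + 47.98 h.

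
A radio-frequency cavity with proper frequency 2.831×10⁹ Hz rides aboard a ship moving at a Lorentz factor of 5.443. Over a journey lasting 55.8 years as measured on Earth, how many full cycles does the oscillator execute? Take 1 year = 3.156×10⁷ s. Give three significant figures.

γ = 5.443
The oscillator's own cycle count is N = f × τ where τ is the proper time on the ship. τ = Δt/γ = 55.8/5.443 = 10.25 years = 3.235×10⁸ s.
N = 2.831×10⁹ × 3.235×10⁸ = 9.160×10¹⁷.

N = 9.16×10¹⁷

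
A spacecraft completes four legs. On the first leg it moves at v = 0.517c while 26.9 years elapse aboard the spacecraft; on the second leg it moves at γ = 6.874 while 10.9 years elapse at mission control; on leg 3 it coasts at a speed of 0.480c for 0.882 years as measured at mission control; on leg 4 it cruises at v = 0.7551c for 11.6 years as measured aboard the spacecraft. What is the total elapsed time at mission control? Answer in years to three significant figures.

Leg 1: γ = 1/√(1 − 0.517²) = 1/√0.7327 = 1.168; Δt_1 = 1.168 × 26.9 = 31.43 years.
Leg 2: 10.9 years is already measured at mission control.
Leg 3: 0.882 years is already measured at mission control.
Leg 4: γ = 1/√(1 − 0.7551²) = 1/√0.4298 = 1.525; Δt_4 = 1.525 × 11.6 = 17.69 years.
Total: 31.43 + 10.90 + 0.8820 + 17.69 years.

Δt = 60.9 years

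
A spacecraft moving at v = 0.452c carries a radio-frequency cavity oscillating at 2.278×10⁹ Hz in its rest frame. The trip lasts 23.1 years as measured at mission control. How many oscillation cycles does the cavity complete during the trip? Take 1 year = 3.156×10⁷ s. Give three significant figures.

N = 1.48×10¹⁸

γ = 1/√(1 − 0.452²) = 1/√0.7957 = 1.121
The oscillator's own cycle count is N = f × τ where τ is the proper time aboard the spacecraft. τ = Δt/γ = 23.1/1.121 = 20.61 years = 6.503×10⁸ s.
N = 2.278×10⁹ × 6.503×10⁸ = 1.481×10¹⁸.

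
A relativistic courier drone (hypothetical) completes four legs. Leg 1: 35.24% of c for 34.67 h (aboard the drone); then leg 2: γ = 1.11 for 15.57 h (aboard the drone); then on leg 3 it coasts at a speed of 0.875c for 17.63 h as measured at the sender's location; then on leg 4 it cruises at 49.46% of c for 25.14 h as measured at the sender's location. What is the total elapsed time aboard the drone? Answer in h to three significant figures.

Leg 1: 34.67 h is already measured aboard the drone.
Leg 2: 15.57 h is already measured aboard the drone.
Leg 3: γ = 1/√(1 − 0.875²) = 1/√0.2344 = 2.066; τ_3 = 17.63/2.066 = 8.535 h.
Leg 4: β = 0.4946; γ = 1/√(1 − 0.4946²) = 1/√0.7554 = 1.151; τ_4 = 25.14/1.151 = 21.85 h.
Total: 34.67 + 15.57 + 8.535 + 21.85 h.

τ = 80.6 h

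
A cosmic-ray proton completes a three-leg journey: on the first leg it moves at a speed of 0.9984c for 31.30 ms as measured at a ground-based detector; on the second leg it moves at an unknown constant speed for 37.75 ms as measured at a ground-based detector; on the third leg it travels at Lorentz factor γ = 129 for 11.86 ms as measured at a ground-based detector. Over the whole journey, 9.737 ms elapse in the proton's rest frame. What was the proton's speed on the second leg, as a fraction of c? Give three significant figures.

β = 0.978

Leg 1: γ = 1/√(1 − 0.9984²) = 1/√0.003197 = 17.68; τ_1 = 31.30/17.68 = 1.770 ms.
Leg 2: speed unknown; τ_2 = 37.75/γ_2.
Leg 3: γ = 129; τ_3 = 11.86/129.0 = 0.09194 ms.
Total proper time: 1.770 + τ_2 + 0.09194 = 9.737, so τ_2 = 9.737 − 1.862 = 7.875 ms.
γ_2 = 37.75/7.875 = 4.794; β = √(1 − 1/γ²) = √0.9565.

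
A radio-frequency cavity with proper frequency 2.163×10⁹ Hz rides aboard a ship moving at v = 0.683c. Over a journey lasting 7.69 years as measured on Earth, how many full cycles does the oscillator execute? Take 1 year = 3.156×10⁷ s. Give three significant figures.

N = 3.83×10¹⁷

γ = 1/√(1 − 0.683²) = 1/√0.5335 = 1.369
The oscillator's own cycle count is N = f × τ where τ is the proper time on the ship. τ = Δt/γ = 7.69/1.369 = 5.617 years = 1.773×10⁸ s.
N = 2.163×10⁹ × 1.773×10⁸ = 3.834×10¹⁷.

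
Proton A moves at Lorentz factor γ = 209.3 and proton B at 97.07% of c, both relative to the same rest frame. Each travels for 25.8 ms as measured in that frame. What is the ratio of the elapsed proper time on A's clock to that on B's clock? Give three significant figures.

A: γ = 209.3. B: β = 0.9707; γ = 1/√(1 − 0.9707²) = 1/√0.05774 = 4.162.
τ_A/τ_B = γ_B/γ_A = 4.162/209.3 = 0.01988, so τ_A/τ_B = 0.01988.

τ_A/τ_B = 0.0199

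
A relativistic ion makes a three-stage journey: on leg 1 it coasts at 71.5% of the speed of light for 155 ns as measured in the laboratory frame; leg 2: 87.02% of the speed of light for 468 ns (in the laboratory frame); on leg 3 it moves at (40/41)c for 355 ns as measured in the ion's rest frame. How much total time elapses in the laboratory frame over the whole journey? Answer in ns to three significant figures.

Leg 1: 155 ns is already measured in the laboratory frame.
Leg 2: 468 ns is already measured in the laboratory frame.
Leg 3: γ = 1/√(1 − (40/41)²) = 41/9 ≈ 4.556; Δt_3 = 4.556 × 355 = 1617 ns.
Total: 155.0 + 468.0 + 1617 ns.

Δt = 2240 ns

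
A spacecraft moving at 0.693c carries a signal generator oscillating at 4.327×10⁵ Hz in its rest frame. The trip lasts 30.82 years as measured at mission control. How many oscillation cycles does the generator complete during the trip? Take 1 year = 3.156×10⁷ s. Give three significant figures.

γ = 1/√(1 − 0.693²) = 1/√0.5198 = 1.387
The oscillator's own cycle count is N = f × τ where τ is the proper time aboard the spacecraft. τ = Δt/γ = 30.82/1.387 = 22.22 years = 7.012×10⁸ s.
N = 4.327×10⁵ × 7.012×10⁸ = 3.034×10¹⁴.

N = 3.03×10¹⁴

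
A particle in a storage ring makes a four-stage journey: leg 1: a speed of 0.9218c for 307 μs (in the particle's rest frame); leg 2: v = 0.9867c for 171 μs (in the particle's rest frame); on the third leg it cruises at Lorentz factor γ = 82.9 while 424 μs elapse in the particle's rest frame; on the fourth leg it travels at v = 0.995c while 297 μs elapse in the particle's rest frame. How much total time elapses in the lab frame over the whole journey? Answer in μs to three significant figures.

Δt = 4.00×10⁴ μs

Leg 1: γ = 1/√(1 − 0.9218²) = 1/√0.1503 = 2.580; Δt_1 = 2.580 × 307 = 791.9 μs.
Leg 2: γ = 1/√(1 − 0.9867²) = 1/√0.02642 = 6.152; Δt_2 = 6.152 × 171 = 1052 μs.
Leg 3: γ = 82.9; Δt_3 = 82.90 × 424 = 3.515×10⁴ μs.
Leg 4: γ = 1/√(1 − 0.995²) = 1/√0.009975 = 10.01; Δt_4 = 10.01 × 297 = 2974 μs.
Total: 791.9 + 1052 + 3.515×10⁴ + 2974 μs.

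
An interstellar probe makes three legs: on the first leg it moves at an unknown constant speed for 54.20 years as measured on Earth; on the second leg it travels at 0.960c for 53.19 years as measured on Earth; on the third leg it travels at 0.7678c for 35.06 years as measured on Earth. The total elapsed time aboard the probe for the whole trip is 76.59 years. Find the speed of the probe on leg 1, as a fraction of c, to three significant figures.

Leg 1: speed unknown; τ_1 = 54.20/γ_1.
Leg 2: γ = 1/√(1 − 0.960²) = 25/7 ≈ 3.571; τ_2 = 53.19/3.571 = 14.89 years.
Leg 3: γ = 1/√(1 − 0.7678²) = 1/√0.4105 = 1.561; τ_3 = 35.06/1.561 = 22.46 years.
Total proper time: τ_1 + 14.89 + 22.46 = 76.59, so τ_1 = 76.59 − 37.36 = 39.23 years.
γ_1 = 54.20/39.23 = 1.381; β = √(1 − 1/γ²) = √0.4760.

β = 0.690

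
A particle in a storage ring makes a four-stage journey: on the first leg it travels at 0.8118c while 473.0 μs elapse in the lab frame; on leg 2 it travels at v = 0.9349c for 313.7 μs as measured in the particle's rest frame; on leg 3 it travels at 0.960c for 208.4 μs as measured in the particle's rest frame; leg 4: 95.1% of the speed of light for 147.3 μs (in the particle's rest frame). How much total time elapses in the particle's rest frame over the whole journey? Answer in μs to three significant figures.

Leg 1: γ = 1/√(1 − 0.8118²) = 1/√0.3410 = 1.713; τ_1 = 473.0/1.713 = 276.2 μs.
Leg 2: 313.7 μs is already measured in the particle's rest frame.
Leg 3: 208.4 μs is already measured in the particle's rest frame.
Leg 4: 147.3 μs is already measured in the particle's rest frame.
Total: 276.2 + 313.7 + 208.4 + 147.3 μs.

τ = 946 μs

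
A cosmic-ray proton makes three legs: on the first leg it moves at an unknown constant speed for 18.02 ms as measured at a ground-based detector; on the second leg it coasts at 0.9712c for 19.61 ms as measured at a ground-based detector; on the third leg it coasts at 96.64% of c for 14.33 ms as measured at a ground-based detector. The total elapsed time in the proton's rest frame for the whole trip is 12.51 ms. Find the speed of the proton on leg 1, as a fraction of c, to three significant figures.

β = 0.973

Leg 1: speed unknown; τ_1 = 18.02/γ_1.
Leg 2: γ = 1/√(1 − 0.9712²) = 1/√0.05677 = 4.197; τ_2 = 19.61/4.197 = 4.672 ms.
Leg 3: β = 0.9664; γ = 1/√(1 − 0.9664²) = 1/√0.06607 = 3.890; τ_3 = 14.33/3.890 = 3.683 ms.
Total proper time: τ_1 + 4.672 + 3.683 = 12.51, so τ_1 = 12.51 − 8.356 = 4.154 ms.
γ_1 = 18.02/4.154 = 4.338; β = √(1 − 1/γ²) = √0.9469.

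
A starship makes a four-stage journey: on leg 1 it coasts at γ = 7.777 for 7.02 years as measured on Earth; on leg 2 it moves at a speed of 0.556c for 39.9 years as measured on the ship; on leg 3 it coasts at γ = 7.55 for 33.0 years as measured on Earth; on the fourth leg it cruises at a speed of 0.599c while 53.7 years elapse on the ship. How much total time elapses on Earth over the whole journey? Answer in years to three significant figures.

Δt = 155 years

Leg 1: 7.02 years is already measured on Earth.
Leg 2: γ = 1/√(1 − 0.556²) = 1/√0.6909 = 1.203; Δt_2 = 1.203 × 39.9 = 48.00 years.
Leg 3: 33.0 years is already measured on Earth.
Leg 4: γ = 1/√(1 − 0.599²) = 1/√0.6412 = 1.249; Δt_4 = 1.249 × 53.7 = 67.06 years.
Total: 7.020 + 48.00 + 33.00 + 67.06 years.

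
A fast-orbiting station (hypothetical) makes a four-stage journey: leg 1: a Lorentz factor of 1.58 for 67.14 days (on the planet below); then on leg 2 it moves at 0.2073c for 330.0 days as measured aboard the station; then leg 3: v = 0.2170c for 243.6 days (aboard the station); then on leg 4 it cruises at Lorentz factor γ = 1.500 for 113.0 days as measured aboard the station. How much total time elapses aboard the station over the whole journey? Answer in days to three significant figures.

τ = 729 days

Leg 1: γ = 1.58; τ_1 = 67.14/1.580 = 42.49 days.
Leg 2: 330.0 days is already measured aboard the station.
Leg 3: 243.6 days is already measured aboard the station.
Leg 4: 113.0 days is already measured aboard the station.
Total: 42.49 + 330.0 + 243.6 + 113.0 days.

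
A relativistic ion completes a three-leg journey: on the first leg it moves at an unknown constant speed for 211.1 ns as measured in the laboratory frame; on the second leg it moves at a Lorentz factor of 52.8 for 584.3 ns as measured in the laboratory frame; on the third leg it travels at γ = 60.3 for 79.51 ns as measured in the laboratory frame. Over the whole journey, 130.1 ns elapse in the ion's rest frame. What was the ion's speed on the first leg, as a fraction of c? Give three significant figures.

β = 0.830

Leg 1: speed unknown; τ_1 = 211.1/γ_1.
Leg 2: γ = 52.8; τ_2 = 584.3/52.80 = 11.07 ns.
Leg 3: γ = 60.3; τ_3 = 79.51/60.30 = 1.319 ns.
Total proper time: τ_1 + 11.07 + 1.319 = 130.1, so τ_1 = 130.1 − 12.38 = 117.7 ns.
γ_1 = 211.1/117.7 = 1.793; β = √(1 − 1/γ²) = √0.6891.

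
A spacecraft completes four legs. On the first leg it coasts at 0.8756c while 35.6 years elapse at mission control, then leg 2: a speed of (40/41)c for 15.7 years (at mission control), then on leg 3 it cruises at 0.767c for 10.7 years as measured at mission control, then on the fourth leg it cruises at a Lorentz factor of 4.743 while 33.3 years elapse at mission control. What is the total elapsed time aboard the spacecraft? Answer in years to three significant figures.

Leg 1: γ = 1/√(1 − 0.8756²) = 1/√0.2333 = 2.070; τ_1 = 35.6/2.070 = 17.20 years.
Leg 2: γ = 1/√(1 − (40/41)²) = 41/9 ≈ 4.556; τ_2 = 15.7/4.556 = 3.446 years.
Leg 3: γ = 1/√(1 − 0.767²) = 1/√0.4117 = 1.558; τ_3 = 10.7/1.558 = 6.866 years.
Leg 4: γ = 4.743; τ_4 = 33.3/4.743 = 7.021 years.
Total: 17.20 + 3.446 + 6.866 + 7.021 years.

τ = 34.5 years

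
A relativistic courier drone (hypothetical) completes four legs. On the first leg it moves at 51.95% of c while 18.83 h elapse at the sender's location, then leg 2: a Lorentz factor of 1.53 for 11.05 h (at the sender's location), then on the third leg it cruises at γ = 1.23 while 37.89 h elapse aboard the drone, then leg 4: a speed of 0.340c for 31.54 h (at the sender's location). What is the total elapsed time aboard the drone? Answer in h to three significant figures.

τ = 90.9 h

Leg 1: β = 0.5195; γ = 1/√(1 − 0.5195²) = 1/√0.7301 = 1.170; τ_1 = 18.83/1.170 = 16.09 h.
Leg 2: γ = 1.53; τ_2 = 11.05/1.530 = 7.222 h.
Leg 3: 37.89 h is already measured aboard the drone.
Leg 4: γ = 1/√(1 − 0.340²) = 1/√0.8844 = 1.063; τ_4 = 31.54/1.063 = 29.66 h.
Total: 16.09 + 7.222 + 37.89 + 29.66 h.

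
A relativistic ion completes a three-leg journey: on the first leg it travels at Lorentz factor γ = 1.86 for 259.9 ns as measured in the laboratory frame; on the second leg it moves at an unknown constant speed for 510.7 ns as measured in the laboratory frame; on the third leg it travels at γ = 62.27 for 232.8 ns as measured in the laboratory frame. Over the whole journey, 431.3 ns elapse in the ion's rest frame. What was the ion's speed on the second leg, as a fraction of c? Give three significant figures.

β = 0.826

Leg 1: γ = 1.86; τ_1 = 259.9/1.860 = 139.7 ns.
Leg 2: speed unknown; τ_2 = 510.7/γ_2.
Leg 3: γ = 62.27; τ_3 = 232.8/62.27 = 3.739 ns.
Total proper time: 139.7 + τ_2 + 3.739 = 431.3, so τ_2 = 431.3 − 143.5 = 287.8 ns.
γ_2 = 510.7/287.8 = 1.774; β = √(1 − 1/γ²) = √0.6824.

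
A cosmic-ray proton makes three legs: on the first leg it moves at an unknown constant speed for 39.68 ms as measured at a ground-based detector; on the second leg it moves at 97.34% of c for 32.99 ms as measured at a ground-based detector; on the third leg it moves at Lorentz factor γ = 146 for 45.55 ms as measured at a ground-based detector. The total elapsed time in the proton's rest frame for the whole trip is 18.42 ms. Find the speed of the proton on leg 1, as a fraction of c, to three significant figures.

Leg 1: speed unknown; τ_1 = 39.68/γ_1.
Leg 2: β = 0.9734; γ = 1/√(1 − 0.9734²) = 1/√0.05249 = 4.365; τ_2 = 32.99/4.365 = 7.558 ms.
Leg 3: γ = 146; τ_3 = 45.55/146.0 = 0.3120 ms.
Total proper time: τ_1 + 7.558 + 0.3120 = 18.42, so τ_1 = 18.42 − 7.870 = 10.55 ms.
γ_1 = 39.68/10.55 = 3.761; β = √(1 − 1/γ²) = √0.9293.

β = 0.964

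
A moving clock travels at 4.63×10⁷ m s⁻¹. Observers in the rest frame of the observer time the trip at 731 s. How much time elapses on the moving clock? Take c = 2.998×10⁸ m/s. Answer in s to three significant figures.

τ = 722 s

β = 4.63×10⁷/2.998×10⁸ = 0.1544; γ = 1/√(1 − 0.1544²) = 1.012
The interval measured in the rest frame of the observer is the dilated one; the clock on the moving clock measures the proper time τ = Δt/γ = 731/1.012 s.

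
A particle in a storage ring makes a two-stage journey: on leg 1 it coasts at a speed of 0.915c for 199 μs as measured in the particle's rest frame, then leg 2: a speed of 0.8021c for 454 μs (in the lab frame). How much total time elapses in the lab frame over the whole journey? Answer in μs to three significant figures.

Leg 1: γ = 1/√(1 − 0.915²) = 1/√0.1628 = 2.479; Δt_1 = 2.479 × 199 = 493.2 μs.
Leg 2: 454 μs is already measured in the lab frame.
Total: 493.2 + 454.0 μs.

Δt = 947 μs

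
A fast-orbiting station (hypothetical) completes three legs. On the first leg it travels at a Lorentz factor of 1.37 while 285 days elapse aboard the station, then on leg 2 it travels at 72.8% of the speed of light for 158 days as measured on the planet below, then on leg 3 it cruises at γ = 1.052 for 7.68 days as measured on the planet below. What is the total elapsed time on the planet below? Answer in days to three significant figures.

Δt = 556 days

Leg 1: γ = 1.37; Δt_1 = 1.370 × 285 = 390.5 days.
Leg 2: 158 days is already measured on the planet below.
Leg 3: 7.68 days is already measured on the planet below.
Total: 390.5 + 158.0 + 7.680 days.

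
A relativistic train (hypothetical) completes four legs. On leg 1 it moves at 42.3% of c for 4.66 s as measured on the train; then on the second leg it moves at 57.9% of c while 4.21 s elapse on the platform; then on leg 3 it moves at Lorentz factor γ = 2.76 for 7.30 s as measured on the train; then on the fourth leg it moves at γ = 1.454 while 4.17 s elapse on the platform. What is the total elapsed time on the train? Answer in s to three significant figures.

Leg 1: 4.66 s is already measured on the train.
Leg 2: β = 0.579; γ = 1/√(1 − 0.579²) = 1/√0.6648 = 1.227; τ_2 = 4.21/1.227 = 3.433 s.
Leg 3: 7.30 s is already measured on the train.
Leg 4: γ = 1.454; τ_4 = 4.17/1.454 = 2.868 s.
Total: 4.660 + 3.433 + 7.300 + 2.868 s.

τ = 18.3 s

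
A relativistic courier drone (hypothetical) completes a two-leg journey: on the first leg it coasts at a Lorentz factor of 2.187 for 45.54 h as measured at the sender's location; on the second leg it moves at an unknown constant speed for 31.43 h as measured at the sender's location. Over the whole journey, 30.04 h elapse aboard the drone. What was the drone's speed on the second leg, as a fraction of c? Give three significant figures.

Leg 1: γ = 2.187; τ_1 = 45.54/2.187 = 20.82 h.
Leg 2: speed unknown; τ_2 = 31.43/γ_2.
Total proper time: 20.82 + τ_2 = 30.04, so τ_2 = 30.04 − 20.82 = 9.217 h.
γ_2 = 31.43/9.217 = 3.410; β = √(1 − 1/γ²) = √0.9140.

β = 0.956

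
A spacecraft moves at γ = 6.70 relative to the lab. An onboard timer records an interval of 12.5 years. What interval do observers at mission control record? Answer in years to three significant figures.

Δt = 83.7 years

γ = 6.70
The interval measured aboard the spacecraft is the proper time (both events occur at the same place in that frame); the lab-frame interval is Δt = γτ = 6.700 × 12.5 years.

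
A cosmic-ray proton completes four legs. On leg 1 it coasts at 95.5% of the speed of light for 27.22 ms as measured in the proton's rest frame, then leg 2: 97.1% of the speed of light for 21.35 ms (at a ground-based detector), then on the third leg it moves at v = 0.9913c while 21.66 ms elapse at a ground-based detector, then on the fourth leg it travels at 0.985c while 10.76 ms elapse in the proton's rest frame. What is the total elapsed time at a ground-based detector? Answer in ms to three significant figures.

Leg 1: β = 0.955; γ = 1/√(1 − 0.955²) = 1/√0.08798 = 3.371; Δt_1 = 3.371 × 27.22 = 91.77 ms.
Leg 2: 21.35 ms is already measured at a ground-based detector.
Leg 3: 21.66 ms is already measured at a ground-based detector.
Leg 4: γ = 1/√(1 − 0.985²) = 1/√0.02977 = 5.795; Δt_4 = 5.795 × 10.76 = 62.36 ms.
Total: 91.77 + 21.35 + 21.66 + 62.36 ms.

Δt = 197 ms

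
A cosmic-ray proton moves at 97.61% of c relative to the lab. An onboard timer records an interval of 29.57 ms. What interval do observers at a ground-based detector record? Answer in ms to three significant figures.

β = 0.9761; γ = 1/√(1 − 0.9761²) = 1/√0.04723 = 4.601
The interval measured in the proton's rest frame is the proper time (both events occur at the same place in that frame); the lab-frame interval is Δt = γτ = 4.601 × 29.57 ms.

Δt = 136 ms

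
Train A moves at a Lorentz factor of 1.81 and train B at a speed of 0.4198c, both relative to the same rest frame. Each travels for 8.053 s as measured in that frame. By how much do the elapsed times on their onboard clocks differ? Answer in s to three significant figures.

A: γ = 1.81; τ_A = 8.053/1.810 = 4.449 s.
B: γ = 1/√(1 − 0.4198²) = 1/√0.8238 = 1.102; τ_B = 8.053/1.102 = 7.309 s.

|τ_A − τ_B| = 2.86 s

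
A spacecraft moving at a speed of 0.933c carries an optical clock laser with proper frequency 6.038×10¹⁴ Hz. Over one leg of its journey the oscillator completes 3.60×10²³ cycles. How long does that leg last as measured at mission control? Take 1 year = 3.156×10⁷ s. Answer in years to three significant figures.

γ = 1/√(1 − 0.933²) = 1/√0.1295 = 2.779
Proper time for N cycles: τ = N/f = 3.60×10²³/(6.038×10¹⁴) = 5.962×10⁸ s = 18.89 years.
Lab-frame duration Δt = γτ = 2.779 × 18.89 = 52.50 years.

Δt = 52.5 years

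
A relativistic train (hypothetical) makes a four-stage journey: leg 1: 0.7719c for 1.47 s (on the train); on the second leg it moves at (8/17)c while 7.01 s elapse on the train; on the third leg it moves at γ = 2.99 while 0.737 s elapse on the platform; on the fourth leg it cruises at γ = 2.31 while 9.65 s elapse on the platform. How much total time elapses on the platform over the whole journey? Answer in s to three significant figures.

Δt = 20.6 s

Leg 1: γ = 1/√(1 − 0.7719²) = 1/√0.4042 = 1.573; Δt_1 = 1.573 × 1.47 = 2.312 s.
Leg 2: γ = 1/√(1 − (8/17)²) = 17/15 ≈ 1.133; Δt_2 = 1.133 × 7.01 = 7.945 s.
Leg 3: 0.737 s is already measured on the platform.
Leg 4: 9.65 s is already measured on the platform.
Total: 2.312 + 7.945 + 0.7370 + 9.650 s.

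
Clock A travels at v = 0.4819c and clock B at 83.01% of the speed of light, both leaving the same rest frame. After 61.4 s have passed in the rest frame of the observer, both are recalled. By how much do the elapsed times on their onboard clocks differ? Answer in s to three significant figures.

|τ_A − τ_B| = 19.6 s

A: γ = 1/√(1 − 0.4819²) = 1/√0.7678 = 1.141; τ_A = 61.4/1.141 = 53.80 s.
B: β = 0.8301; γ = 1/√(1 − 0.8301²) = 1/√0.3109 = 1.793; τ_B = 61.4/1.793 = 34.24 s.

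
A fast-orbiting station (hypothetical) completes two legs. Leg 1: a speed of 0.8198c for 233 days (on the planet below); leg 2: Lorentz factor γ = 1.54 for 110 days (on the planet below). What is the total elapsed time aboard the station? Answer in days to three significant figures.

Leg 1: γ = 1/√(1 − 0.8198²) = 1/√0.3279 = 1.746; τ_1 = 233/1.746 = 133.4 days.
Leg 2: γ = 1.54; τ_2 = 110/1.540 = 71.43 days.
Total: 133.4 + 71.43 days.

τ = 205 days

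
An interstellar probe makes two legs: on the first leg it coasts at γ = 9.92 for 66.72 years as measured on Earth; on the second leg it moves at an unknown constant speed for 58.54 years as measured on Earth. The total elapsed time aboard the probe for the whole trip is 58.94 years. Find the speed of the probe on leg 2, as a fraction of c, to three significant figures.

β = 0.452

Leg 1: γ = 9.92; τ_1 = 66.72/9.920 = 6.726 years.
Leg 2: speed unknown; τ_2 = 58.54/γ_2.
Total proper time: 6.726 + τ_2 = 58.94, so τ_2 = 58.94 − 6.726 = 52.21 years.
γ_2 = 58.54/52.21 = 1.121; β = √(1 − 1/γ²) = √0.2044.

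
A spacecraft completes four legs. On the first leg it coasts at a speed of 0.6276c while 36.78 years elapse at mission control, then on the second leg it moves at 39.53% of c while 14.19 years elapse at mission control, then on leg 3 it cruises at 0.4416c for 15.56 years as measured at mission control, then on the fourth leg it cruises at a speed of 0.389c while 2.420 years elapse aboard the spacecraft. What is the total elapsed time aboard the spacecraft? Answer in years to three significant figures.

τ = 58.0 years

Leg 1: γ = 1/√(1 − 0.6276²) = 1/√0.6061 = 1.284; τ_1 = 36.78/1.284 = 28.63 years.
Leg 2: β = 0.3953; γ = 1/√(1 − 0.3953²) = 1/√0.8437 = 1.089; τ_2 = 14.19/1.089 = 13.03 years.
Leg 3: γ = 1/√(1 − 0.4416²) = 1/√0.8050 = 1.115; τ_3 = 15.56/1.115 = 13.96 years.
Leg 4: 2.420 years is already measured aboard the spacecraft.
Total: 28.63 + 13.03 + 13.96 + 2.420 years.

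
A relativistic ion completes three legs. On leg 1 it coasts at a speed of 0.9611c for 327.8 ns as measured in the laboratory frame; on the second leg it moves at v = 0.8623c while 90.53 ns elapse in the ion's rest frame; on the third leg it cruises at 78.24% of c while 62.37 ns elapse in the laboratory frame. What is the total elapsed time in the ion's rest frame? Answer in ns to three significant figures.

τ = 220 ns

Leg 1: γ = 1/√(1 − 0.9611²) = 1/√0.07629 = 3.621; τ_1 = 327.8/3.621 = 90.54 ns.
Leg 2: 90.53 ns is already measured in the ion's rest frame.
Leg 3: β = 0.7824; γ = 1/√(1 − 0.7824²) = 1/√0.3879 = 1.606; τ_3 = 62.37/1.606 = 38.84 ns.
Total: 90.54 + 90.53 + 38.84 ns.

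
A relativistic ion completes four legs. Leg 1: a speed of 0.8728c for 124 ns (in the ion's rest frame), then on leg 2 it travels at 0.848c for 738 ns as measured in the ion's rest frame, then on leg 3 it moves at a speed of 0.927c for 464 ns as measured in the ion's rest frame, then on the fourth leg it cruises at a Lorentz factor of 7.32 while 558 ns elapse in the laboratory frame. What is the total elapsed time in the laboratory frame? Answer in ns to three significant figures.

Leg 1: γ = 1/√(1 − 0.8728²) = 1/√0.2382 = 2.049; Δt_1 = 2.049 × 124 = 254.1 ns.
Leg 2: γ = 1/√(1 − 0.848²) = 1/√0.2809 = 1.887; Δt_2 = 1.887 × 738 = 1392 ns.
Leg 3: γ = 1/√(1 − 0.927²) = 1/√0.1407 = 2.666; Δt_3 = 2.666 × 464 = 1237 ns.
Leg 4: 558 ns is already measured in the laboratory frame.
Total: 254.1 + 1392 + 1237 + 558.0 ns.

Δt = 3440 ns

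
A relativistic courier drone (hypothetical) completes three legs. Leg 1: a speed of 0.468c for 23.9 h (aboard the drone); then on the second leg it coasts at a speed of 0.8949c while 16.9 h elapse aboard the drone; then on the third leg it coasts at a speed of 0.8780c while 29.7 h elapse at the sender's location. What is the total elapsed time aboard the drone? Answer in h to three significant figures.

τ = 55.0 h

Leg 1: 23.9 h is already measured aboard the drone.
Leg 2: 16.9 h is already measured aboard the drone.
Leg 3: γ = 1/√(1 − 0.8780²) = 1/√0.2291 = 2.089; τ_3 = 29.7/2.089 = 14.22 h.
Total: 23.90 + 16.90 + 14.22 h.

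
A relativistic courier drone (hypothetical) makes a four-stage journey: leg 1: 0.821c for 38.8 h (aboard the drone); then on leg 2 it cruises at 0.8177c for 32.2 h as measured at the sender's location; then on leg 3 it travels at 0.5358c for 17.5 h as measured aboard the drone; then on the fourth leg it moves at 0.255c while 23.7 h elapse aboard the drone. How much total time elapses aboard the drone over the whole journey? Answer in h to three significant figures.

τ = 98.5 h

Leg 1: 38.8 h is already measured aboard the drone.
Leg 2: γ = 1/√(1 − 0.8177²) = 1/√0.3314 = 1.737; τ_2 = 32.2/1.737 = 18.54 h.
Leg 3: 17.5 h is already measured aboard the drone.
Leg 4: 23.7 h is already measured aboard the drone.
Total: 38.80 + 18.54 + 17.50 + 23.70 h.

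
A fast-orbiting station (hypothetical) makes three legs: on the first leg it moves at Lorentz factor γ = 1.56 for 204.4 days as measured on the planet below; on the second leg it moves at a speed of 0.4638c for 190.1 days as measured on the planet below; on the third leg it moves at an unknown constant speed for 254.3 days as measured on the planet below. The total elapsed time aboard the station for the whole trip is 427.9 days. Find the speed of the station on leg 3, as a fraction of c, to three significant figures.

β = 0.863

Leg 1: γ = 1.56; τ_1 = 204.4/1.560 = 131.0 days.
Leg 2: γ = 1/√(1 − 0.4638²) = 1/√0.7849 = 1.129; τ_2 = 190.1/1.129 = 168.4 days.
Leg 3: speed unknown; τ_3 = 254.3/γ_3.
Total proper time: 131.0 + 168.4 + τ_3 = 427.9, so τ_3 = 427.9 − 299.4 = 128.5 days.
γ_3 = 254.3/128.5 = 1.980; β = √(1 − 1/γ²) = √0.7448.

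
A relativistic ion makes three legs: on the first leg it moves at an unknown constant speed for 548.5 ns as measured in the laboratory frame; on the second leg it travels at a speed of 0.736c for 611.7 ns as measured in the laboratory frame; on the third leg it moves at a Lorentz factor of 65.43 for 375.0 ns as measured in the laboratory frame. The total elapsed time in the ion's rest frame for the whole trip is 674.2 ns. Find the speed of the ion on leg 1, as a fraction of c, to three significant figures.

β = 0.886

Leg 1: speed unknown; τ_1 = 548.5/γ_1.
Leg 2: γ = 1/√(1 − 0.736²) = 1/√0.4583 = 1.477; τ_2 = 611.7/1.477 = 414.1 ns.
Leg 3: γ = 65.43; τ_3 = 375.0/65.43 = 5.731 ns.
Total proper time: τ_1 + 414.1 + 5.731 = 674.2, so τ_1 = 674.2 − 419.8 = 254.4 ns.
γ_1 = 548.5/254.4 = 2.156; β = √(1 − 1/γ²) = √0.7849.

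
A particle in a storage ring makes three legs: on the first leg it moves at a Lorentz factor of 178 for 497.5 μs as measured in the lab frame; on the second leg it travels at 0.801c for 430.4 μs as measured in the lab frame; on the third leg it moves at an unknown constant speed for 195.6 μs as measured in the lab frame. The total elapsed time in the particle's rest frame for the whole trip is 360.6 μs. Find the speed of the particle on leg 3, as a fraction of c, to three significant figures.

Leg 1: γ = 178; τ_1 = 497.5/178.0 = 2.795 μs.
Leg 2: γ = 1/√(1 − 0.801²) = 1/√0.3584 = 1.670; τ_2 = 430.4/1.670 = 257.7 μs.
Leg 3: speed unknown; τ_3 = 195.6/γ_3.
Total proper time: 2.795 + 257.7 + τ_3 = 360.6, so τ_3 = 360.6 − 260.5 = 100.1 μs.
γ_3 = 195.6/100.1 = 1.953; β = √(1 − 1/γ²) = √0.7379.

β = 0.859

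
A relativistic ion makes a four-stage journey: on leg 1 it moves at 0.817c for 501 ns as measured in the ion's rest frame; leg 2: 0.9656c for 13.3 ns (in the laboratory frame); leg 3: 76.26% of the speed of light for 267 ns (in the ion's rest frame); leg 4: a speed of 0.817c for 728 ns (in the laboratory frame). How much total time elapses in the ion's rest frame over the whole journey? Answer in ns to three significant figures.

τ = 1190 ns

Leg 1: 501 ns is already measured in the ion's rest frame.
Leg 2: γ = 1/√(1 − 0.9656²) = 1/√0.06762 = 3.846; τ_2 = 13.3/3.846 = 3.458 ns.
Leg 3: 267 ns is already measured in the ion's rest frame.
Leg 4: γ = 1/√(1 − 0.817²) = 1/√0.3325 = 1.734; τ_4 = 728/1.734 = 419.8 ns.
Total: 501.0 + 3.458 + 267.0 + 419.8 ns.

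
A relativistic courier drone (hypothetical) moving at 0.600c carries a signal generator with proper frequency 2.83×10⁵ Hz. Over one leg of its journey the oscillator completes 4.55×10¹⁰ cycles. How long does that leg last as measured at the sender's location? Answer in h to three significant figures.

Δt = 55.8 h

γ = 1/√(1 − 0.600²) = 5/4 = 1.250
Proper time for N cycles: τ = N/f = 4.55×10¹⁰/(2.83×10⁵) = 1.608×10⁵ s = 44.66 h.
Lab-frame duration Δt = γτ = 1.250 × 44.66 = 55.83 h.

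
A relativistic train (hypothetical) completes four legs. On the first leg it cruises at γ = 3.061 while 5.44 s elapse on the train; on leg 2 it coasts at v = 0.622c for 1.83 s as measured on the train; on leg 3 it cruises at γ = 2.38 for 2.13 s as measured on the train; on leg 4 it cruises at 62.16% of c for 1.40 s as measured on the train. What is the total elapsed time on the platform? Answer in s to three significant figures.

Leg 1: γ = 3.061; Δt_1 = 3.061 × 5.44 = 16.65 s.
Leg 2: γ = 1/√(1 − 0.622²) = 1/√0.6131 = 1.277; Δt_2 = 1.277 × 1.83 = 2.337 s.
Leg 3: γ = 2.38; Δt_3 = 2.380 × 2.13 = 5.069 s.
Leg 4: β = 0.6216; γ = 1/√(1 − 0.6216²) = 1/√0.6136 = 1.277; Δt_4 = 1.277 × 1.40 = 1.787 s.
Total: 16.65 + 2.337 + 5.069 + 1.787 s.

Δt = 25.8 s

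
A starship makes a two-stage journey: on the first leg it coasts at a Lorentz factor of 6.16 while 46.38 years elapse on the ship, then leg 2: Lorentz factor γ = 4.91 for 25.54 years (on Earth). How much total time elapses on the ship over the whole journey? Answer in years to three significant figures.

Leg 1: 46.38 years is already measured on the ship.
Leg 2: γ = 4.91; τ_2 = 25.54/4.910 = 5.202 years.
Total: 46.38 + 5.202 years.

τ = 51.6 years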